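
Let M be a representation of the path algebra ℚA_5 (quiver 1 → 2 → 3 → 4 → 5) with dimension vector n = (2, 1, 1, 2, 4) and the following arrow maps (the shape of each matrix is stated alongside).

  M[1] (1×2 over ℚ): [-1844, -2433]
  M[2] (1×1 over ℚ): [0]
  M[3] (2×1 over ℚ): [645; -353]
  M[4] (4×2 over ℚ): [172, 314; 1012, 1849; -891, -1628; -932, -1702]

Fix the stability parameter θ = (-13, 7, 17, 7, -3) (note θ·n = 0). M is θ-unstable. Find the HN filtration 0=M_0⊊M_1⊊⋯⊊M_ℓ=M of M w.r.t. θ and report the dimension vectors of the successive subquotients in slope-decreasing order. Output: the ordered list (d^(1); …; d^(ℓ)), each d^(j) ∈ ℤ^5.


Via rank(M_{q-1}∘⋯∘M_p): M ≅ I[1,1], I[1,2], I[3,5], I[4,5], I[5,5]^2.
μ_θ-semistable layers: μ^(1)=7; μ^(2)=2; μ^(3)=-3; μ^(4)=-13

((0, 1, 1, 1, 1); (0, 0, 0, 1, 1); (0, 0, 0, 0, 2); (2, 0, 0, 0, 0))


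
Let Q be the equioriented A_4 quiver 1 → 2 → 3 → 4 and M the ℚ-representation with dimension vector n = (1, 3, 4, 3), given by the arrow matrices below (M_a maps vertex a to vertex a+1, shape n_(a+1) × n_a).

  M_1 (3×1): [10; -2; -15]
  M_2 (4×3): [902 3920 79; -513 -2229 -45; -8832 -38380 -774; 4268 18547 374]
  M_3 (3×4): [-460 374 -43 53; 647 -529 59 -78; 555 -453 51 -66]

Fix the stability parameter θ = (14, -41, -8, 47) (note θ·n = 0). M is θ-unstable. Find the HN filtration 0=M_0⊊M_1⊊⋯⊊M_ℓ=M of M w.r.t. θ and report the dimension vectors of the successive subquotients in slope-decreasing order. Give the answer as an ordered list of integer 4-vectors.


Barcode: M ≅ I[1,3], I[2,4]^2, I[3,3], I[4,4]. HN layers by μ_θ (4 steps, strictly decreasing):
  μ^(1)=47; μ^(2)=-8; μ^(3)=-27/2; μ^(4)=-41

((0, 0, 0, 3); (0, 0, 4, 0); (1, 1, 0, 0); (0, 2, 0, 0))


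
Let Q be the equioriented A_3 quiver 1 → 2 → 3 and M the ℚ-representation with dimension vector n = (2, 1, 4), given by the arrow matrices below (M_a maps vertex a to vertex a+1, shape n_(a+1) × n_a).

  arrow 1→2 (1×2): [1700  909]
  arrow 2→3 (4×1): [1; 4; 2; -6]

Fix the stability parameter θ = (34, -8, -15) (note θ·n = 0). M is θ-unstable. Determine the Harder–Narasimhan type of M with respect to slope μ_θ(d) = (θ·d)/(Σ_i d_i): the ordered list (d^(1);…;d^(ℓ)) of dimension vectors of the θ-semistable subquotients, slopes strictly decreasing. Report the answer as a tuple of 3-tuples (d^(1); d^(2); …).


Via rank(M_{q-1}∘⋯∘M_p): M ≅ I[1,1], I[1,3], I[3,3]^3.
μ_θ-semistable layers: μ^(1)=34; μ^(2)=11/3; μ^(3)=-15

((1, 0, 0); (1, 1, 1); (0, 0, 3))


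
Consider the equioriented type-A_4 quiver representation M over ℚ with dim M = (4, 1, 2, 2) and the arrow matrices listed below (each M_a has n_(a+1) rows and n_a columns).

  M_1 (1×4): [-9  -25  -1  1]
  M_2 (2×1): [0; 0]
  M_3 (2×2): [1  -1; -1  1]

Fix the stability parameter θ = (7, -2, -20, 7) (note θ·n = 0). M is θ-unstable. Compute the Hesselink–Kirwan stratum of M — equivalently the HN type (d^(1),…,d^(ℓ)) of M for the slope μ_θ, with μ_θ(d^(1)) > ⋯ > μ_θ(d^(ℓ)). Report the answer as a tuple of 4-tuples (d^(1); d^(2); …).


Barcode: M ≅ I[1,1]^3, I[1,2], I[3,3], I[3,4], I[4,4]. HN layers by μ_θ (3 steps, strictly decreasing):
  μ^(1)=7; μ^(2)=5/2; μ^(3)=-20

((3, 0, 0, 2); (1, 1, 0, 0); (0, 0, 2, 0))


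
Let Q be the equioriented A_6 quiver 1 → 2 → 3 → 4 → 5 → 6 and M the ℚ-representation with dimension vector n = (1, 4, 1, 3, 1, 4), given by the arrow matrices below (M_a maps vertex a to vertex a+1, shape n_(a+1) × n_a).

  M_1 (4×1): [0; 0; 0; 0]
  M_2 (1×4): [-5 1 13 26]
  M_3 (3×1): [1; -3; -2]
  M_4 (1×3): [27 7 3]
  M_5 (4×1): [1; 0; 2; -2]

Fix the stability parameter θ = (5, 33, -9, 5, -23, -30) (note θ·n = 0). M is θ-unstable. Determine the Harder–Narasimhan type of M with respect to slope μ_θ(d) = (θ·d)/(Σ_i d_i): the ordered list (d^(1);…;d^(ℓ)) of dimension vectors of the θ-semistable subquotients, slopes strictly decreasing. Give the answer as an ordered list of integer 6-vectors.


Interval decomposition of M: I[1,1], I[2,2]^3, I[2,4], I[4,4], I[4,6], I[6,6]^3.
HN type (ℓ=5): μ^(1)=33; μ^(2)=29/3; μ^(3)=5; μ^(4)=-16; μ^(5)=-30

((0, 3, 0, 0, 0, 0); (0, 1, 1, 1, 0, 0); (1, 0, 0, 1, 0, 0); (0, 0, 0, 1, 1, 1); (0, 0, 0, 0, 0, 3))


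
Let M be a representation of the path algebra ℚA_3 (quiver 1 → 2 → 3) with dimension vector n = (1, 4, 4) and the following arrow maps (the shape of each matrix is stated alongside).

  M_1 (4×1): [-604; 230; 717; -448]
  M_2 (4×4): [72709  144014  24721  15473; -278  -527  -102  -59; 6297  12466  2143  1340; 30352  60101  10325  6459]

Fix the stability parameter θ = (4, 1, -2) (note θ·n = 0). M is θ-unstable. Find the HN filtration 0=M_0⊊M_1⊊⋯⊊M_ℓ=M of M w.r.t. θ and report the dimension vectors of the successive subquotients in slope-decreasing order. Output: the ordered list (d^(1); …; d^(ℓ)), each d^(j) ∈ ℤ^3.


Interval decomposition of M: I[1,3], I[2,3]^3.
HN type (ℓ=2): μ^(1)=1; μ^(2)=-1/2

((1, 1, 1); (0, 3, 3))


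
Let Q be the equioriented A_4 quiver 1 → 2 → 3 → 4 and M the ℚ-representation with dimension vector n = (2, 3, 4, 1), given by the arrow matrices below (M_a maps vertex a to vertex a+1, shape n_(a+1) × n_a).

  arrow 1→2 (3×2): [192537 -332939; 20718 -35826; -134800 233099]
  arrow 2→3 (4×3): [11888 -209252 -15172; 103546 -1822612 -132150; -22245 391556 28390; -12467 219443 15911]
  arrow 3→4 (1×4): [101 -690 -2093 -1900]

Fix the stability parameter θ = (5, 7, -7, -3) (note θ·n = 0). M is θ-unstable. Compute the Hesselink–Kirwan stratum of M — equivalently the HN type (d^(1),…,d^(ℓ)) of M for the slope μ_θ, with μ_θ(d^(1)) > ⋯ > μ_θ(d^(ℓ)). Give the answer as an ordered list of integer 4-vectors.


Interval decomposition of M: I[1,3], I[1,4], I[2,3], I[3,3].
HN type (ℓ=4): μ^(1)=5/3; μ^(2)=1/2; μ^(3)=0; μ^(4)=-7

((1, 1, 1, 0); (1, 1, 1, 1); (0, 1, 1, 0); (0, 0, 1, 0))


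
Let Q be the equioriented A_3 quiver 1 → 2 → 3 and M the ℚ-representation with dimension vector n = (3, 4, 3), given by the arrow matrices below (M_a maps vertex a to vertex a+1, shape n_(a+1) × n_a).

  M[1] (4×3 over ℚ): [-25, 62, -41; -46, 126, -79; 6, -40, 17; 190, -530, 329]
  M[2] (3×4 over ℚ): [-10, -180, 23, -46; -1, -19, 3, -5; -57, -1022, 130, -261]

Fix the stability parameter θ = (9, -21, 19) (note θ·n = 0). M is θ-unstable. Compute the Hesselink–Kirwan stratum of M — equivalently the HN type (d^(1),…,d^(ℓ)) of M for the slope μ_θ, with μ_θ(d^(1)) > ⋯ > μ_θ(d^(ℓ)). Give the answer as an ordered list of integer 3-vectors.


Via rank(M_{q-1}∘⋯∘M_p): M ≅ I[1,3]^3, I[2,2].
μ_θ-semistable layers: μ^(1)=19; μ^(2)=-6; μ^(3)=-21

((0, 0, 3); (3, 3, 0); (0, 1, 0))


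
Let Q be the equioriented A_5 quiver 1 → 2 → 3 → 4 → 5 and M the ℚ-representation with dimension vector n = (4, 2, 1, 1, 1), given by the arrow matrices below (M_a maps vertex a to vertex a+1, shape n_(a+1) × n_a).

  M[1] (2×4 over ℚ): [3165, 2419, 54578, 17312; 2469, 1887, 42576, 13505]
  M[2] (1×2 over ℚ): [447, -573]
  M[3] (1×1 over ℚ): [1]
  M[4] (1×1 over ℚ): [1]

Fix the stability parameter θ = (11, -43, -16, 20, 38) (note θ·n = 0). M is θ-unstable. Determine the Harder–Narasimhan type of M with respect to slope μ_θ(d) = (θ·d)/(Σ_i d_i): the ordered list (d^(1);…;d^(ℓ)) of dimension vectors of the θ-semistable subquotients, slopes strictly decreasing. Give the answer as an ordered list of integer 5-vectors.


Via rank(M_{q-1}∘⋯∘M_p): M ≅ I[1,1]^2, I[1,2], I[1,5].
μ_θ-semistable layers: μ^(1)=38; μ^(2)=20; μ^(3)=11; μ^(4)=-16

((0, 0, 0, 0, 1); (0, 0, 0, 1, 0); (2, 0, 0, 0, 0); (2, 2, 1, 0, 0))


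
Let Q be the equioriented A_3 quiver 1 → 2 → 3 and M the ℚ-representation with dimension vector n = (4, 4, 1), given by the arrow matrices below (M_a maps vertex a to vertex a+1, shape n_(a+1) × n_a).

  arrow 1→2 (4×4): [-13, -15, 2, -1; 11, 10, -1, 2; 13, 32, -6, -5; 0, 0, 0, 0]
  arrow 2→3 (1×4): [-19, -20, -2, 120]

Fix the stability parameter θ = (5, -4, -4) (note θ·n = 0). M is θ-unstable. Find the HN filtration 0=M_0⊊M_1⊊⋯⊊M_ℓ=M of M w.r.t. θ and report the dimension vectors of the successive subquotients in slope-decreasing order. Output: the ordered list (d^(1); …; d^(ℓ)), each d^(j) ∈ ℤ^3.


Barcode: M ≅ I[1,1], I[1,2]^2, I[1,3], I[2,2]. HN layers by μ_θ (4 steps, strictly decreasing):
  μ^(1)=5; μ^(2)=1/2; μ^(3)=-1; μ^(4)=-4

((1, 0, 0); (2, 2, 0); (1, 1, 1); (0, 1, 0))


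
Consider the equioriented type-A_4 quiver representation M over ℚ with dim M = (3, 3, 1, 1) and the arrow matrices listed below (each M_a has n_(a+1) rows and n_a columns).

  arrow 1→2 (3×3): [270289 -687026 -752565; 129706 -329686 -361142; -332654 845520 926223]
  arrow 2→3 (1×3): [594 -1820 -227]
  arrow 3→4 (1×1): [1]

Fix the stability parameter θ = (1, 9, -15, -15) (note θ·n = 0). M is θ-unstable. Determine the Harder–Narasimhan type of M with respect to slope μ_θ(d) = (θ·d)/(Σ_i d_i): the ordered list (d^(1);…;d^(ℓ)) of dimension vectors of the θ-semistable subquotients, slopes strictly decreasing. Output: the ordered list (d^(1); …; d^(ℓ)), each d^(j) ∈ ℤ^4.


Barcode: M ≅ I[1,2]^2, I[1,4]. HN layers by μ_θ (3 steps, strictly decreasing):
  μ^(1)=9; μ^(2)=1; μ^(3)=-5

((0, 2, 0, 0); (2, 0, 0, 0); (1, 1, 1, 1))


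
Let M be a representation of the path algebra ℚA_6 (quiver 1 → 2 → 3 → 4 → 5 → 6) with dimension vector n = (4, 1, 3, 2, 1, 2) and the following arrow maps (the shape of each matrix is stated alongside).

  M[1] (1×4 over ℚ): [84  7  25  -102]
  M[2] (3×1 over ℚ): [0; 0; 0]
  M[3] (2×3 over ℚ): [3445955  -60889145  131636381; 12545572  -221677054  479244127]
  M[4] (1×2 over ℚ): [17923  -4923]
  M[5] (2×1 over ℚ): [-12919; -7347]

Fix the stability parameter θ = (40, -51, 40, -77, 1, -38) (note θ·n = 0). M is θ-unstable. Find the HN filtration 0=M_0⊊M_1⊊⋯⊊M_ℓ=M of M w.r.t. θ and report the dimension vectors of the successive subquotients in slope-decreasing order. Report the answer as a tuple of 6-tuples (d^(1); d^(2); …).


Interval decomposition of M: I[1,1]^3, I[1,2], I[3,3], I[3,4], I[3,6], I[6,6].
HN type (ℓ=4): μ^(1)=40; μ^(2)=-11/2; μ^(3)=-37/2; μ^(4)=-38

((3, 0, 1, 0, 0, 0); (1, 1, 0, 0, 0, 0); (0, 0, 2, 2, 1, 1); (0, 0, 0, 0, 0, 1))


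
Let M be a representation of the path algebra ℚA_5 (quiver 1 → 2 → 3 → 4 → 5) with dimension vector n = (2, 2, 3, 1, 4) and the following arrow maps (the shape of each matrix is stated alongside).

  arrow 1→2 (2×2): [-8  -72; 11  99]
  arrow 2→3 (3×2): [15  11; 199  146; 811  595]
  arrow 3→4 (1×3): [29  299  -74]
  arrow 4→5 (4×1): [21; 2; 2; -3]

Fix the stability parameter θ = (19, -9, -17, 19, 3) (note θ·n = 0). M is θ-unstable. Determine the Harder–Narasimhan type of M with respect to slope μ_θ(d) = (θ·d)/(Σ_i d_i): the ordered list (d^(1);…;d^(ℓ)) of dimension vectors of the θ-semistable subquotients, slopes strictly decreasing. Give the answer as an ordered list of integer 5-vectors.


Interval decomposition of M: I[1,1], I[1,5], I[2,3], I[3,3], I[5,5]^3.
HN type (ℓ=6): μ^(1)=19; μ^(2)=11; μ^(3)=3; μ^(4)=-7/3; μ^(5)=-13; μ^(6)=-17

((1, 0, 0, 0, 0); (0, 0, 0, 1, 1); (0, 0, 0, 0, 3); (1, 1, 1, 0, 0); (0, 1, 1, 0, 0); (0, 0, 1, 0, 0))


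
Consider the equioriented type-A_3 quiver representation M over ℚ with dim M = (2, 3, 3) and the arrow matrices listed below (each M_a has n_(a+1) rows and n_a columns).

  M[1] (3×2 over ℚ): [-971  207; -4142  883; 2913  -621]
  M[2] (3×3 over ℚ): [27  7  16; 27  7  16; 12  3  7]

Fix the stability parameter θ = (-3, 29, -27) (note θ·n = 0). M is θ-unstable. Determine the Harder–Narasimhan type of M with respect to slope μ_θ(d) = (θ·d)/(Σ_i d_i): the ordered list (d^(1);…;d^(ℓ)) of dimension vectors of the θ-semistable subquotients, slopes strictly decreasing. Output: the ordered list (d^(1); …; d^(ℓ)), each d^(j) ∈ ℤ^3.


Via rank(M_{q-1}∘⋯∘M_p): M ≅ I[1,2], I[1,3], I[2,3], I[3,3].
μ_θ-semistable layers: μ^(1)=29; μ^(2)=1; μ^(3)=-3; μ^(4)=-27

((0, 1, 0); (0, 2, 2); (2, 0, 0); (0, 0, 1))


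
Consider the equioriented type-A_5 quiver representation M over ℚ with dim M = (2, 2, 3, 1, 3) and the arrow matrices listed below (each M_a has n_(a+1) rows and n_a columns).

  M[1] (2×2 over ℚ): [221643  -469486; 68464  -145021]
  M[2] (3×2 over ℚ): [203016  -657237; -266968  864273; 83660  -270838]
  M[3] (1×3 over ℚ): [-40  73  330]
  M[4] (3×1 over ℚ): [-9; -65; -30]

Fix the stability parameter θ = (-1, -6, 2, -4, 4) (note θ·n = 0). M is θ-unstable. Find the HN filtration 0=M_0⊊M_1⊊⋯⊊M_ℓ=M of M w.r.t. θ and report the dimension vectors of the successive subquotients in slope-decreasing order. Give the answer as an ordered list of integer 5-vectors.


Via rank(M_{q-1}∘⋯∘M_p): M ≅ I[1,3], I[1,5], I[3,3], I[5,5]^2.
μ_θ-semistable layers: μ^(1)=4; μ^(2)=2; μ^(3)=-1; μ^(4)=-7/2

((0, 0, 0, 0, 3); (0, 0, 2, 0, 0); (0, 0, 1, 1, 0); (2, 2, 0, 0, 0))


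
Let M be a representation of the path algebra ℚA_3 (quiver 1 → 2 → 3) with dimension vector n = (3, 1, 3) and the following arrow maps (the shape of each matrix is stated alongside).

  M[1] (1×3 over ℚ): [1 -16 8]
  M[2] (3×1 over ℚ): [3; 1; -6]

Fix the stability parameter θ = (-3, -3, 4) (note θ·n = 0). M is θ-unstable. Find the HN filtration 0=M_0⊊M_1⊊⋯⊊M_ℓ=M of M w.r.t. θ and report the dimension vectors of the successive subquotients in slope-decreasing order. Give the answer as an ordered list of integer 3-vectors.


Barcode: M ≅ I[1,1]^2, I[1,3], I[3,3]^2. HN layers by μ_θ (2 steps, strictly decreasing):
  μ^(1)=4; μ^(2)=-3

((0, 0, 3); (3, 1, 0))


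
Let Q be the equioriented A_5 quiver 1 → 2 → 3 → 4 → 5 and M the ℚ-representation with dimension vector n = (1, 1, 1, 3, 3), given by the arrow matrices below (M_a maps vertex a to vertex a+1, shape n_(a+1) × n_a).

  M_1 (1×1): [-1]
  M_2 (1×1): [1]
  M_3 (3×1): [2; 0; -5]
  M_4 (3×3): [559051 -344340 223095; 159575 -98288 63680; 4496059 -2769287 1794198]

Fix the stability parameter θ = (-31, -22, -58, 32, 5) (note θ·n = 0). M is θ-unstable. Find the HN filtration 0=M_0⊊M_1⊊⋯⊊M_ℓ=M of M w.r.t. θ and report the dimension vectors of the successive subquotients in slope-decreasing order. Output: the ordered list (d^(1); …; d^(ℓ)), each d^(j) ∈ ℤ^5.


Barcode: M ≅ I[1,5], I[4,5]^2. HN layers by μ_θ (2 steps, strictly decreasing):
  μ^(1)=37/2; μ^(2)=-37

((0, 0, 0, 3, 3); (1, 1, 1, 0, 0))


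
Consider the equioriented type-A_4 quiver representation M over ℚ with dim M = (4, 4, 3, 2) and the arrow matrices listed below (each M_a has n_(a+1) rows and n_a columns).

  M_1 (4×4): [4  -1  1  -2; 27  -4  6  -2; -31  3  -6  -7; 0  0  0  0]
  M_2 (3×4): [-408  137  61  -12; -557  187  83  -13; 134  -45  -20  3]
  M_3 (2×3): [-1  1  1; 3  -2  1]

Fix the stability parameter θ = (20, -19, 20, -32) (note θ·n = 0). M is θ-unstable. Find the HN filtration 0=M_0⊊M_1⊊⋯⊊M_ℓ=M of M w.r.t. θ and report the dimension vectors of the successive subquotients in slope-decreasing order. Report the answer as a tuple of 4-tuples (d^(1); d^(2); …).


Interval decomposition of M: I[1,1], I[1,3], I[1,4]^2, I[2,2].
HN type (ℓ=4): μ^(1)=20; μ^(2)=1/2; μ^(3)=-11/4; μ^(4)=-19

((1, 0, 1, 0); (1, 1, 0, 0); (2, 2, 2, 2); (0, 1, 0, 0))


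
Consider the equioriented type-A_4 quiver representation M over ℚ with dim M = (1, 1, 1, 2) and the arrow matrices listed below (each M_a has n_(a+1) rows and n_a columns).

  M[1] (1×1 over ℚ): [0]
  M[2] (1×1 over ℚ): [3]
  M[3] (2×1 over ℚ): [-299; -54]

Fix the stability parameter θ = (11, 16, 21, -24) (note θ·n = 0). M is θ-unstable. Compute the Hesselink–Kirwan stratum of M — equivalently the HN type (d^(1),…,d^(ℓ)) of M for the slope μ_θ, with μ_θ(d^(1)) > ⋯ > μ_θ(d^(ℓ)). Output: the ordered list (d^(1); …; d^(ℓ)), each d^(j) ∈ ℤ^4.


Barcode: M ≅ I[1,1], I[2,4], I[4,4]. HN layers by μ_θ (3 steps, strictly decreasing):
  μ^(1)=11; μ^(2)=13/3; μ^(3)=-24

((1, 0, 0, 0); (0, 1, 1, 1); (0, 0, 0, 1))


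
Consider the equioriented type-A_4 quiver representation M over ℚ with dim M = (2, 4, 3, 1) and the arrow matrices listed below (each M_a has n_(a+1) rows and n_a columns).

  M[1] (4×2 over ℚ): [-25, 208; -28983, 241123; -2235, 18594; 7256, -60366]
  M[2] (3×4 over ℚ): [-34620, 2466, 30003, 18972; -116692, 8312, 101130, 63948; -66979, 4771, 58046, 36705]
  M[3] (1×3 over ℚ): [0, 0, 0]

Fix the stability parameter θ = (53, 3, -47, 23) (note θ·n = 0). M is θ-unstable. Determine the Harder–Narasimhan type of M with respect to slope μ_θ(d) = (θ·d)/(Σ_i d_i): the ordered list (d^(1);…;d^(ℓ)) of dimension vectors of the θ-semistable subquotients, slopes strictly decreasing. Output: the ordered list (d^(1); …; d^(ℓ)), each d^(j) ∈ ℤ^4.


Via rank(M_{q-1}∘⋯∘M_p): M ≅ I[1,3]^2, I[2,2]^2, I[3,3], I[4,4].
μ_θ-semistable layers: μ^(1)=23; μ^(2)=3; μ^(3)=-47

((0, 0, 0, 1); (2, 4, 2, 0); (0, 0, 1, 0))


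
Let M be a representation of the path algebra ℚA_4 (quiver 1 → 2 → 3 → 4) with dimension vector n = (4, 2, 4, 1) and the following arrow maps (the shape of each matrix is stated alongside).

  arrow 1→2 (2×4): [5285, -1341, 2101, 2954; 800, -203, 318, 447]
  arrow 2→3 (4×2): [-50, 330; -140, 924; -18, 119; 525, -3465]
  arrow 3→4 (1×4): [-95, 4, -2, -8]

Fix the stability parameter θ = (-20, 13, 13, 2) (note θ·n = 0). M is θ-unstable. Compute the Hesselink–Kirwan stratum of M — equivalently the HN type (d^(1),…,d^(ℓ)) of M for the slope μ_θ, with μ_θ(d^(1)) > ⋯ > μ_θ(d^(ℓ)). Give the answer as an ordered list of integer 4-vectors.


Barcode: M ≅ I[1,1]^2, I[1,3], I[1,4], I[3,3]^2. HN layers by μ_θ (3 steps, strictly decreasing):
  μ^(1)=13; μ^(2)=28/3; μ^(3)=-20

((0, 1, 3, 0); (0, 1, 1, 1); (4, 0, 0, 0))


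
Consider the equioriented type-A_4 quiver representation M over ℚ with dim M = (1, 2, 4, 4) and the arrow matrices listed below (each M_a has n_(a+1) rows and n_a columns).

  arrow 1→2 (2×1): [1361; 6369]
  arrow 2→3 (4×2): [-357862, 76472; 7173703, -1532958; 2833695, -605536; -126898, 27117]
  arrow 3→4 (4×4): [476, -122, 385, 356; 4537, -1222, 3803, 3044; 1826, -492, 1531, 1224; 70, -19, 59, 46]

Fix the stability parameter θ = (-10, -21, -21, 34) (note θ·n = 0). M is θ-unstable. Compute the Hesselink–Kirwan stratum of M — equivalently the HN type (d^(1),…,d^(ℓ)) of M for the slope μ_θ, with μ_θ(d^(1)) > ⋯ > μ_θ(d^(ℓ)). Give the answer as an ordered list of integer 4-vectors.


Via rank(M_{q-1}∘⋯∘M_p): M ≅ I[1,4], I[2,3], I[3,4]^2, I[4,4].
μ_θ-semistable layers: μ^(1)=34; μ^(2)=-52/3; μ^(3)=-21

((0, 0, 0, 4); (1, 1, 1, 0); (0, 1, 3, 0))


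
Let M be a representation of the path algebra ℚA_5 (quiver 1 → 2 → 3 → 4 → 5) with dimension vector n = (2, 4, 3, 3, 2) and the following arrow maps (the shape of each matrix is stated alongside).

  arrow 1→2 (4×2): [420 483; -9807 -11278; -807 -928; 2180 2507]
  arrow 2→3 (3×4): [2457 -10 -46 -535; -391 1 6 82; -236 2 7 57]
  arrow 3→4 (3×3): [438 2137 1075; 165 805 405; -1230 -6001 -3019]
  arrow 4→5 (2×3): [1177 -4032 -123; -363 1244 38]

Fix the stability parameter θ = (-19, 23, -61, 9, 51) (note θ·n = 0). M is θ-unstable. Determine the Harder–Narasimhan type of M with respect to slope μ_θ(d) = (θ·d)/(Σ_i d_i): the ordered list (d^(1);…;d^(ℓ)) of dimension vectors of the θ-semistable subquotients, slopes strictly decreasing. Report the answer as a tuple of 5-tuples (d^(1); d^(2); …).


Interval decomposition of M: I[1,3], I[1,5], I[2,2], I[2,5], I[4,4].
HN type (ℓ=4): μ^(1)=51; μ^(2)=23; μ^(3)=9; μ^(4)=-19

((0, 0, 0, 0, 2); (0, 1, 0, 0, 0); (0, 0, 0, 3, 0); (2, 3, 3, 0, 0))


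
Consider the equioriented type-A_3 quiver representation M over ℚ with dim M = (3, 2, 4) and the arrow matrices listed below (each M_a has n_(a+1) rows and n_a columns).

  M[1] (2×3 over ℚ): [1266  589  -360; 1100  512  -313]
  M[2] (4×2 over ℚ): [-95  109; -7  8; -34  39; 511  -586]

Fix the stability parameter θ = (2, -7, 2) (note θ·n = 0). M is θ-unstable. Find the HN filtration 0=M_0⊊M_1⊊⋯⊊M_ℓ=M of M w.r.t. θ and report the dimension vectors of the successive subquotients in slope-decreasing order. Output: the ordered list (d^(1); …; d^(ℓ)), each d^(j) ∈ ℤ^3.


Via rank(M_{q-1}∘⋯∘M_p): M ≅ I[1,1], I[1,3]^2, I[3,3]^2.
μ_θ-semistable layers: μ^(1)=2; μ^(2)=-5/2

((1, 0, 4); (2, 2, 0))


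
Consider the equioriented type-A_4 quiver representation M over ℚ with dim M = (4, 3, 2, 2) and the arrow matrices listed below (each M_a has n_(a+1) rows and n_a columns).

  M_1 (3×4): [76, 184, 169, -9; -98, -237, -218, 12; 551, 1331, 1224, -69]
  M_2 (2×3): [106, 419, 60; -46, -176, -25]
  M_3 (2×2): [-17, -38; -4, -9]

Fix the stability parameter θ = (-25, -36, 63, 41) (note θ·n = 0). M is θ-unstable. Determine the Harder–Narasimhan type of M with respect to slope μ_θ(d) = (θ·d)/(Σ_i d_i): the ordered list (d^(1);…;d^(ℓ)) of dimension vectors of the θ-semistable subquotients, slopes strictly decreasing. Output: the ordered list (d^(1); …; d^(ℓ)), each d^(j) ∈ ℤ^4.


Barcode: M ≅ I[1,1], I[1,2], I[1,4]^2. HN layers by μ_θ (3 steps, strictly decreasing):
  μ^(1)=52; μ^(2)=-25; μ^(3)=-61/2

((0, 0, 2, 2); (1, 0, 0, 0); (3, 3, 0, 0))


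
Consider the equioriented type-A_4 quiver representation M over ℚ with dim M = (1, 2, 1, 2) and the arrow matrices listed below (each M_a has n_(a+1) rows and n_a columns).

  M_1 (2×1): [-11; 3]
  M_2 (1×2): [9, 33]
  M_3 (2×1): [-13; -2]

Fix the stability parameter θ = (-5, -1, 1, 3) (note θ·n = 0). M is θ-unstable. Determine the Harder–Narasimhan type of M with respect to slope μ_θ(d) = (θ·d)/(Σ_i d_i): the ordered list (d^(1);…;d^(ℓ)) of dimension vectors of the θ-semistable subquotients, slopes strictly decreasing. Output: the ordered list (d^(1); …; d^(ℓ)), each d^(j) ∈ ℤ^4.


Via rank(M_{q-1}∘⋯∘M_p): M ≅ I[1,2], I[2,4], I[4,4].
μ_θ-semistable layers: μ^(1)=3; μ^(2)=1; μ^(3)=-1; μ^(4)=-5

((0, 0, 0, 2); (0, 0, 1, 0); (0, 2, 0, 0); (1, 0, 0, 0))


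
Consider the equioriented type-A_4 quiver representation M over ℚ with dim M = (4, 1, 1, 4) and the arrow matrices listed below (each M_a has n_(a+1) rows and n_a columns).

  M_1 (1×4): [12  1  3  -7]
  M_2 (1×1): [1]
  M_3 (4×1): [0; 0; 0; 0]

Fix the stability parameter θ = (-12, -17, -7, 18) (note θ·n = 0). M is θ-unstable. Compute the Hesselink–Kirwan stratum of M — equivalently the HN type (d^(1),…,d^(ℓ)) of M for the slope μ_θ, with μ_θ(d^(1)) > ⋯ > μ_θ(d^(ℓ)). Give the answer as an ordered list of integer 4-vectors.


Barcode: M ≅ I[1,1]^3, I[1,3], I[4,4]^4. HN layers by μ_θ (4 steps, strictly decreasing):
  μ^(1)=18; μ^(2)=-7; μ^(3)=-12; μ^(4)=-29/2

((0, 0, 0, 4); (0, 0, 1, 0); (3, 0, 0, 0); (1, 1, 0, 0))


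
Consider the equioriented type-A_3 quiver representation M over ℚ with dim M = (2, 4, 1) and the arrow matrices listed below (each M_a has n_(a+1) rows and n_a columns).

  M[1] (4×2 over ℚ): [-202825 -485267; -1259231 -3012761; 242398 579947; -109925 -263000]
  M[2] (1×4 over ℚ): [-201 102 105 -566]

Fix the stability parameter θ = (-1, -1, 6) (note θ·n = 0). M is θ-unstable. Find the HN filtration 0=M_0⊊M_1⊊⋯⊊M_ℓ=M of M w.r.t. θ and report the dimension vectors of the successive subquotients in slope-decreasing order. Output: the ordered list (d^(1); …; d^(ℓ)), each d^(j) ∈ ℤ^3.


Interval decomposition of M: I[1,2], I[1,3], I[2,2]^2.
HN type (ℓ=2): μ^(1)=6; μ^(2)=-1

((0, 0, 1); (2, 4, 0))


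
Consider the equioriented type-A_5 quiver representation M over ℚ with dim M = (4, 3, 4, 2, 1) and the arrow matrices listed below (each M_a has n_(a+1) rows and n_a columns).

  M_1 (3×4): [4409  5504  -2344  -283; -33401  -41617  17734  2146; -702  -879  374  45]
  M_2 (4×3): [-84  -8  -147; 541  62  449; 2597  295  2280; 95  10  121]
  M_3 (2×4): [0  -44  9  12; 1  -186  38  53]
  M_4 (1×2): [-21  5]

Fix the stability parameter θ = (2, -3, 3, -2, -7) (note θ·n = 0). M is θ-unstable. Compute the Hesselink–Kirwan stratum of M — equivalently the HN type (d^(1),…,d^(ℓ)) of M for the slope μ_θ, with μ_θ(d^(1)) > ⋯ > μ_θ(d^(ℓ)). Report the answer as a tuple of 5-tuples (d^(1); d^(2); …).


Interval decomposition of M: I[1,1], I[1,3], I[1,4], I[1,5], I[3,3].
HN type (ℓ=5): μ^(1)=3; μ^(2)=2; μ^(3)=1/2; μ^(4)=-1/2; μ^(5)=-7/5

((0, 0, 2, 0, 0); (1, 0, 0, 0, 0); (0, 0, 1, 1, 0); (2, 2, 0, 0, 0); (1, 1, 1, 1, 1))


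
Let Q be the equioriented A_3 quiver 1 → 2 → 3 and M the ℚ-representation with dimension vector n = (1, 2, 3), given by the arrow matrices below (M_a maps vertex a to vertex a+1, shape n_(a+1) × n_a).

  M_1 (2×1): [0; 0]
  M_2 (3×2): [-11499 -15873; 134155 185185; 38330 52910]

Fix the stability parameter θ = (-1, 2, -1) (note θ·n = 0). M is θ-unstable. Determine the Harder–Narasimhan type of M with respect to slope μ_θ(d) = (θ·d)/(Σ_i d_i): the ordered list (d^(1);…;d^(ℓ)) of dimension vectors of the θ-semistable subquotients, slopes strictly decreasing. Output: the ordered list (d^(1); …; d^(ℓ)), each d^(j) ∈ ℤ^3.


Interval decomposition of M: I[1,1], I[2,2], I[2,3], I[3,3]^2.
HN type (ℓ=3): μ^(1)=2; μ^(2)=1/2; μ^(3)=-1

((0, 1, 0); (0, 1, 1); (1, 0, 2))


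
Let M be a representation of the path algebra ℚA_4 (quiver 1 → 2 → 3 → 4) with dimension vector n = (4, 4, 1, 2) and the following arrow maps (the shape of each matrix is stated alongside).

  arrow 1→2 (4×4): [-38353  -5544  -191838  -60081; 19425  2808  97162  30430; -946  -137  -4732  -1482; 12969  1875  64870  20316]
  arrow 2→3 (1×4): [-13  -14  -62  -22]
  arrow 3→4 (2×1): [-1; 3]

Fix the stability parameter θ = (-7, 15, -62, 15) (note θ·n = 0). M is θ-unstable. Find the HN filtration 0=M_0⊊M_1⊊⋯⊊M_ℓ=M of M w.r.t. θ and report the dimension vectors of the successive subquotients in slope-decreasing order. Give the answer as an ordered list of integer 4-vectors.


Via rank(M_{q-1}∘⋯∘M_p): M ≅ I[1,2]^3, I[1,4], I[4,4].
μ_θ-semistable layers: μ^(1)=15; μ^(2)=-7; μ^(3)=-18

((0, 3, 0, 2); (3, 0, 0, 0); (1, 1, 1, 0))


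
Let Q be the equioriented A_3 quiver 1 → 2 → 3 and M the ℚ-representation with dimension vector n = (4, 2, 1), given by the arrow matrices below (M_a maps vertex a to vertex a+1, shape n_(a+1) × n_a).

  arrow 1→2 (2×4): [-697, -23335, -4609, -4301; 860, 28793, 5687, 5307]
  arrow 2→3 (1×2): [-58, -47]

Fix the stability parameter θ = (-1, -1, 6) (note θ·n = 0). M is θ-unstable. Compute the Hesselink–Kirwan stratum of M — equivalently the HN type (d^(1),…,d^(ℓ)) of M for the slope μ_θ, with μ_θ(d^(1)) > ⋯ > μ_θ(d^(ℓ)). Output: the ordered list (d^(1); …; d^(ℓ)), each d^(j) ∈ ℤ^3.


Barcode: M ≅ I[1,1]^2, I[1,2], I[1,3]. HN layers by μ_θ (2 steps, strictly decreasing):
  μ^(1)=6; μ^(2)=-1

((0, 0, 1); (4, 2, 0))


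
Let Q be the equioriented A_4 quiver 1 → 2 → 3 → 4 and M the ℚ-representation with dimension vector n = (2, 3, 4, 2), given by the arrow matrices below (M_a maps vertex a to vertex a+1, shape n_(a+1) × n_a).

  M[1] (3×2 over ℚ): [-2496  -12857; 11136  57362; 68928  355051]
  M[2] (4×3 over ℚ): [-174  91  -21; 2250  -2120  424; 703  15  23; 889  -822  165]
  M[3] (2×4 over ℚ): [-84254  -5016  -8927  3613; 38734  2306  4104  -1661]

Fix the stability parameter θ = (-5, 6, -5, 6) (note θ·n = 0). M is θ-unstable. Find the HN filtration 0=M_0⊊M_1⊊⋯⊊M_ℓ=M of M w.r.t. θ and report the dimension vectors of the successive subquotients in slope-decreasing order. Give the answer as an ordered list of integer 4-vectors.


Barcode: M ≅ I[1,1], I[1,3], I[2,4]^2, I[3,3]. HN layers by μ_θ (3 steps, strictly decreasing):
  μ^(1)=6; μ^(2)=1/2; μ^(3)=-5

((0, 0, 0, 2); (0, 3, 3, 0); (2, 0, 1, 0))


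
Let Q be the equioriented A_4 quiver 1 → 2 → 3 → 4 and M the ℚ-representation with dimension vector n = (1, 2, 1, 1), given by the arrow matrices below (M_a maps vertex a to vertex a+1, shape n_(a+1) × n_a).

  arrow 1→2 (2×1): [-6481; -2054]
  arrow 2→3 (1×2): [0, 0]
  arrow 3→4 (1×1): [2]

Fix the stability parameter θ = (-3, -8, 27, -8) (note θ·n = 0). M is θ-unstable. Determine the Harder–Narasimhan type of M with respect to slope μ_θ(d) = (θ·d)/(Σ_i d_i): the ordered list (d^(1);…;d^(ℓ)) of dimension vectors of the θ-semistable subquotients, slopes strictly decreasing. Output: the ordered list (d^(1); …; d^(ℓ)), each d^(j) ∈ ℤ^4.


Barcode: M ≅ I[1,2], I[2,2], I[3,4]. HN layers by μ_θ (3 steps, strictly decreasing):
  μ^(1)=19/2; μ^(2)=-11/2; μ^(3)=-8

((0, 0, 1, 1); (1, 1, 0, 0); (0, 1, 0, 0))


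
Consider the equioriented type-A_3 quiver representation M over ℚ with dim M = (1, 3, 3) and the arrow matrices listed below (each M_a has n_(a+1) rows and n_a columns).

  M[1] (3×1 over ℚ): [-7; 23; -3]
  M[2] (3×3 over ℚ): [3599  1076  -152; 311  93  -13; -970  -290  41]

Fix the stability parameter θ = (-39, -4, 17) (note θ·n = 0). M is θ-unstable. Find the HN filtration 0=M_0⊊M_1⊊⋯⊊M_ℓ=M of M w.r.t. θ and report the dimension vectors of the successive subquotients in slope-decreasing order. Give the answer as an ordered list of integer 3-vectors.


Interval decomposition of M: I[1,3], I[2,3]^2.
HN type (ℓ=3): μ^(1)=17; μ^(2)=-4; μ^(3)=-39

((0, 0, 3); (0, 3, 0); (1, 0, 0))


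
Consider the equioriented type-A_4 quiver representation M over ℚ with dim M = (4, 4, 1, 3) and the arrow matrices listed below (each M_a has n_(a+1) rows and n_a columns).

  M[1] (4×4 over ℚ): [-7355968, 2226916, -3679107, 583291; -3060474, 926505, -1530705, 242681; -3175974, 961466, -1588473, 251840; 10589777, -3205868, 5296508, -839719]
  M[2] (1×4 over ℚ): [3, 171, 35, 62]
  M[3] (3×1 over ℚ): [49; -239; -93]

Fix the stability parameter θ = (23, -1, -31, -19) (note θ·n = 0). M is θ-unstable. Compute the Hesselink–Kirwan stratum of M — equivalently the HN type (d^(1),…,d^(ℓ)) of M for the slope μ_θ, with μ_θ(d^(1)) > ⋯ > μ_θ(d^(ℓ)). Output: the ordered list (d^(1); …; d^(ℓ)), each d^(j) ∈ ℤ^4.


Via rank(M_{q-1}∘⋯∘M_p): M ≅ I[1,2]^3, I[1,4], I[4,4]^2.
μ_θ-semistable layers: μ^(1)=11; μ^(2)=-7; μ^(3)=-19

((3, 3, 0, 0); (1, 1, 1, 1); (0, 0, 0, 2))


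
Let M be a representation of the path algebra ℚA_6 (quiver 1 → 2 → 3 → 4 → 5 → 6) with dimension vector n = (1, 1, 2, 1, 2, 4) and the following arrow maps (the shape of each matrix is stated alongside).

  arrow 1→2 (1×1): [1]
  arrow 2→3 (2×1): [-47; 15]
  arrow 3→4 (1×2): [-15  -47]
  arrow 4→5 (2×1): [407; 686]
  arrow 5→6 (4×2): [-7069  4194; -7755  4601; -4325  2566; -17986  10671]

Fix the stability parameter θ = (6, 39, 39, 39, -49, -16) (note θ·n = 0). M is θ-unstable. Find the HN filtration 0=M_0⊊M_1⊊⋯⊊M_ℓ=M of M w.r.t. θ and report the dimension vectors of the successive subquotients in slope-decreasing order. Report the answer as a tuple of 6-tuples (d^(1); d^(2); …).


Via rank(M_{q-1}∘⋯∘M_p): M ≅ I[1,3], I[3,6], I[5,6], I[6,6]^2.
μ_θ-semistable layers: μ^(1)=39; μ^(2)=6; μ^(3)=13/4; μ^(4)=-16; μ^(5)=-49

((0, 1, 1, 0, 0, 0); (1, 0, 0, 0, 0, 0); (0, 0, 1, 1, 1, 1); (0, 0, 0, 0, 0, 3); (0, 0, 0, 0, 1, 0))


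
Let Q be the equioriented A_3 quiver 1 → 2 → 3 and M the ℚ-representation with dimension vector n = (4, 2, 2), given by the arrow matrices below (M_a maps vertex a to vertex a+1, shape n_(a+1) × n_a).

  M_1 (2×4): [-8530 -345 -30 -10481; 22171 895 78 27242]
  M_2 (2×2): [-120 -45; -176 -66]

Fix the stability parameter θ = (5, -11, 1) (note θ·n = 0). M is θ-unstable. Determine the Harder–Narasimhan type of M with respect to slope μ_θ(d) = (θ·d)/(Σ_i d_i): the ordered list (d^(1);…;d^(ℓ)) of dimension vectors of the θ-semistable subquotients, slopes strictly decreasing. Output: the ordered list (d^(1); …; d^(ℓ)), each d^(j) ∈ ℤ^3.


Via rank(M_{q-1}∘⋯∘M_p): M ≅ I[1,1]^2, I[1,2], I[1,3], I[3,3].
μ_θ-semistable layers: μ^(1)=5; μ^(2)=1; μ^(3)=-3

((2, 0, 0); (0, 0, 2); (2, 2, 0))


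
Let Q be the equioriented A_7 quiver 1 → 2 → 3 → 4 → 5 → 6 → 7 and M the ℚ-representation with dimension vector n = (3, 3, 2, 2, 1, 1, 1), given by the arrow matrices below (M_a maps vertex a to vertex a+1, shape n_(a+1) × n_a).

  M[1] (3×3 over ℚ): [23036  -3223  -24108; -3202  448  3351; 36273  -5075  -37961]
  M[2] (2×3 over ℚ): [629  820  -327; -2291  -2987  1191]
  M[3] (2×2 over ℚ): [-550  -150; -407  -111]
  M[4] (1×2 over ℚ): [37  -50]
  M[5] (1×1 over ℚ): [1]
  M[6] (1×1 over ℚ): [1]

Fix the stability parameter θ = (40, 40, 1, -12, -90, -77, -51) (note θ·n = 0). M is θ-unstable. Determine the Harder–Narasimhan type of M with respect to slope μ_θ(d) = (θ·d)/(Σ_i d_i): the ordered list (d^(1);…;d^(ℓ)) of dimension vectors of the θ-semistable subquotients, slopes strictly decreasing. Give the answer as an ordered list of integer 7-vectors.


Interval decomposition of M: I[1,2], I[1,3], I[1,4], I[4,7].
HN type (ℓ=5): μ^(1)=40; μ^(2)=27; μ^(3)=69/4; μ^(4)=-51; μ^(5)=-179/3

((1, 1, 0, 0, 0, 0, 0); (1, 1, 1, 0, 0, 0, 0); (1, 1, 1, 1, 0, 0, 0); (0, 0, 0, 0, 0, 0, 1); (0, 0, 0, 1, 1, 1, 0))


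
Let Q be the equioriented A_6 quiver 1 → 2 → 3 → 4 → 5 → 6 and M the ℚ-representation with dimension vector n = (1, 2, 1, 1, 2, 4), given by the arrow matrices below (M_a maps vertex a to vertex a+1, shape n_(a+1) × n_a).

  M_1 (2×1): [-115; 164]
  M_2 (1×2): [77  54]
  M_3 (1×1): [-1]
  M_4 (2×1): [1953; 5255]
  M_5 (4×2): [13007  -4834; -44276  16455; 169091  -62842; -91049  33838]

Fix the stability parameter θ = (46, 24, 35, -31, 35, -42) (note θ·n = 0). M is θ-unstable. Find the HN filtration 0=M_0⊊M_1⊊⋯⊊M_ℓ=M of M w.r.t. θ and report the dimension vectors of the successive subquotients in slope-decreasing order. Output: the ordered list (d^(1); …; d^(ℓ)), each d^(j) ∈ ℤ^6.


Via rank(M_{q-1}∘⋯∘M_p): M ≅ I[1,6], I[2,2], I[5,6], I[6,6]^2.
μ_θ-semistable layers: μ^(1)=24; μ^(2)=67/6; μ^(3)=-7/2; μ^(4)=-42

((0, 1, 0, 0, 0, 0); (1, 1, 1, 1, 1, 1); (0, 0, 0, 0, 1, 1); (0, 0, 0, 0, 0, 2))


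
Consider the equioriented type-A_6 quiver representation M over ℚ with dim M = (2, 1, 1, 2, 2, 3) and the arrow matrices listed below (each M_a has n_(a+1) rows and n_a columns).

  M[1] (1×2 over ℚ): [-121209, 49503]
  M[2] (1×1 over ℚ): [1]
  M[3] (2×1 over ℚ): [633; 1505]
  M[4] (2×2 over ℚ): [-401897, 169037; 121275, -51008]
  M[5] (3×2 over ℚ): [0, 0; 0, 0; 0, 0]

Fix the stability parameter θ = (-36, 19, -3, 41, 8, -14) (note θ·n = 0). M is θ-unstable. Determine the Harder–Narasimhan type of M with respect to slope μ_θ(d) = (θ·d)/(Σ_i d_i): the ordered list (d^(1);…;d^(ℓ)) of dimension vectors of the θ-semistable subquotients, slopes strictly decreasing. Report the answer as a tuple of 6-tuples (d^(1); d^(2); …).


Interval decomposition of M: I[1,1], I[1,5], I[4,5], I[6,6]^3.
HN type (ℓ=4): μ^(1)=49/2; μ^(2)=8; μ^(3)=-14; μ^(4)=-36

((0, 0, 0, 2, 2, 0); (0, 1, 1, 0, 0, 0); (0, 0, 0, 0, 0, 3); (2, 0, 0, 0, 0, 0))


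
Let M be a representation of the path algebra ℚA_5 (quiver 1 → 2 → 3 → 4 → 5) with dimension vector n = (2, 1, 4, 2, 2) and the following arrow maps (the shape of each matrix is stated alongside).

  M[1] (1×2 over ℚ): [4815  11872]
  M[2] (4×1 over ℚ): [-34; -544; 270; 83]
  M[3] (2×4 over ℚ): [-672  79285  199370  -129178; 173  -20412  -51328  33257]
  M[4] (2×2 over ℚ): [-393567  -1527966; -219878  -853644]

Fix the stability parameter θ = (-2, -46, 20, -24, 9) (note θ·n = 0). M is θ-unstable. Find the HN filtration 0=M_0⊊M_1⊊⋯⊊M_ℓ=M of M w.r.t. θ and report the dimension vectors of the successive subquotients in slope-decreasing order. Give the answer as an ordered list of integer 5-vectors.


Interval decomposition of M: I[1,1], I[1,4], I[3,3]^2, I[3,5], I[5,5].
HN type (ℓ=4): μ^(1)=20; μ^(2)=9; μ^(3)=-2; μ^(4)=-24

((0, 0, 2, 0, 0); (0, 0, 0, 0, 2); (1, 0, 2, 2, 0); (1, 1, 0, 0, 0))


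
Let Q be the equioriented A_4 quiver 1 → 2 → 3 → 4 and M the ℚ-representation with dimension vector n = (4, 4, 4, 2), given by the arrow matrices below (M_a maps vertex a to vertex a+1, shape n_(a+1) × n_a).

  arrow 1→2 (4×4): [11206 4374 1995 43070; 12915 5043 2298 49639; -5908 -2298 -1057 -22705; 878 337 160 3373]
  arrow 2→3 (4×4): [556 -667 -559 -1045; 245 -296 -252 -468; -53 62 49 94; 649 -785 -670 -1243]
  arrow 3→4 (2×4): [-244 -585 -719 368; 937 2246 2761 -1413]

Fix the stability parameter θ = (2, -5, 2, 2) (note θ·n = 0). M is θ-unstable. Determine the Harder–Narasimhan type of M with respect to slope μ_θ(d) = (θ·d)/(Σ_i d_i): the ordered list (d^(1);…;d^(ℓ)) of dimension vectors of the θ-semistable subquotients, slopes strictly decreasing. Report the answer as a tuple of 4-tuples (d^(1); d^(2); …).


Barcode: M ≅ I[1,2], I[1,3]^2, I[1,4], I[3,4]. HN layers by μ_θ (2 steps, strictly decreasing):
  μ^(1)=2; μ^(2)=-3/2

((0, 0, 4, 2); (4, 4, 0, 0))


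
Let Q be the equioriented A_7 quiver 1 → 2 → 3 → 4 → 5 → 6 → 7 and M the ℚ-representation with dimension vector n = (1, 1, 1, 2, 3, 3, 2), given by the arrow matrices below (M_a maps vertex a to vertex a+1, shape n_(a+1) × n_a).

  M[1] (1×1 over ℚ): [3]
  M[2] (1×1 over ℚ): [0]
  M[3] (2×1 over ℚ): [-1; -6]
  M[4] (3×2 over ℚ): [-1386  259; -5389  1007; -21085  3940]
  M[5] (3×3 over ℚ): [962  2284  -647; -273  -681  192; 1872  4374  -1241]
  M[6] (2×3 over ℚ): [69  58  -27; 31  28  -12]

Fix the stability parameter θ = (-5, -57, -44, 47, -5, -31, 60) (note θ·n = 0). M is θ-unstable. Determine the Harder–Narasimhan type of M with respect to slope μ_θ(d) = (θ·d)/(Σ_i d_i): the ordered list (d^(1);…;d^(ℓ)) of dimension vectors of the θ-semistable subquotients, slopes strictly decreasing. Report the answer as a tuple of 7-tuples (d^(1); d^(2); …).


Barcode: M ≅ I[1,2], I[3,7], I[4,5], I[5,6], I[6,7]. HN layers by μ_θ (6 steps, strictly decreasing):
  μ^(1)=60; μ^(2)=21; μ^(3)=11/3; μ^(4)=-18; μ^(5)=-31; μ^(6)=-44

((0, 0, 0, 0, 0, 0, 2); (0, 0, 0, 1, 1, 0, 0); (0, 0, 0, 1, 1, 1, 0); (0, 0, 0, 0, 1, 1, 0); (1, 1, 0, 0, 0, 1, 0); (0, 0, 1, 0, 0, 0, 0))


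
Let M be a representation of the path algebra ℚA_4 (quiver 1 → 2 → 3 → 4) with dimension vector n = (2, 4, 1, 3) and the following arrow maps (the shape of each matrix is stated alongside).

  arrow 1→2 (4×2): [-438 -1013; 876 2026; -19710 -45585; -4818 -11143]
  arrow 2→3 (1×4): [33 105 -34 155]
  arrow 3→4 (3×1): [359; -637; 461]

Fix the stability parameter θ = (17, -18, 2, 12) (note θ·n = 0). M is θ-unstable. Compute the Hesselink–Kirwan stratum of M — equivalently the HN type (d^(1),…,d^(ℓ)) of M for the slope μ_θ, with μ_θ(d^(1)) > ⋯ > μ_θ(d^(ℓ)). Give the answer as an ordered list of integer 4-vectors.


Barcode: M ≅ I[1,1], I[1,4], I[2,2]^3, I[4,4]^2. HN layers by μ_θ (5 steps, strictly decreasing):
  μ^(1)=17; μ^(2)=12; μ^(3)=2; μ^(4)=-1/2; μ^(5)=-18

((1, 0, 0, 0); (0, 0, 0, 3); (0, 0, 1, 0); (1, 1, 0, 0); (0, 3, 0, 0))


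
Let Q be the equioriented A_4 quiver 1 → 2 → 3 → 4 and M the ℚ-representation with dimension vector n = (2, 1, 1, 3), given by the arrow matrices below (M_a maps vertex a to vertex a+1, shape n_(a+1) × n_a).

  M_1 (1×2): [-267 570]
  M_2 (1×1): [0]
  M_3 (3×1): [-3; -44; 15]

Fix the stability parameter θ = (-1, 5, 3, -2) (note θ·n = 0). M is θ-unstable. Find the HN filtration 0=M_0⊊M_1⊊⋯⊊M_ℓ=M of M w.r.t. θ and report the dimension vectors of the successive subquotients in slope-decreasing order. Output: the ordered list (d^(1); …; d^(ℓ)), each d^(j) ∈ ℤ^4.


Interval decomposition of M: I[1,1], I[1,2], I[3,4], I[4,4]^2.
HN type (ℓ=4): μ^(1)=5; μ^(2)=1/2; μ^(3)=-1; μ^(4)=-2

((0, 1, 0, 0); (0, 0, 1, 1); (2, 0, 0, 0); (0, 0, 0, 2))
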